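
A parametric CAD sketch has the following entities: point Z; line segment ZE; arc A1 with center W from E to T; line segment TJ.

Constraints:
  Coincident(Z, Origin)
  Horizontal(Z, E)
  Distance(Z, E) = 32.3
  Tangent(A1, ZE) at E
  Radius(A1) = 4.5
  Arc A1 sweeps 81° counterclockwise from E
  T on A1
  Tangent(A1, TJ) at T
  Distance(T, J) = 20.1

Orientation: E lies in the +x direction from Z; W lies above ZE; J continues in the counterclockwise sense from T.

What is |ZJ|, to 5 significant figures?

46.372

Z is at the origin; ZE is horizontal with |ZE| = 32.3 and E on the +x side, so E = (32.300, 0.0000). Tangency of A1 to ZE means the radius WE is perpendicular to ZE, so W = E + (0, 4.5) = (32.300, 4.5000). On A1, E sits at bearing -90° from W; an 81° counterclockwise sweep puts T at bearing -9°, so T = W + 4.5·(cos -9°, sin -9°) = (36.745, 3.7960). The tangent condition forces WT to be normal to TJ, so TJ runs along (−sin -9°, cos -9°); with |TJ| = 20.1, J = (39.889, 23.649). Then |ZJ| = |J − Z| = 46.372.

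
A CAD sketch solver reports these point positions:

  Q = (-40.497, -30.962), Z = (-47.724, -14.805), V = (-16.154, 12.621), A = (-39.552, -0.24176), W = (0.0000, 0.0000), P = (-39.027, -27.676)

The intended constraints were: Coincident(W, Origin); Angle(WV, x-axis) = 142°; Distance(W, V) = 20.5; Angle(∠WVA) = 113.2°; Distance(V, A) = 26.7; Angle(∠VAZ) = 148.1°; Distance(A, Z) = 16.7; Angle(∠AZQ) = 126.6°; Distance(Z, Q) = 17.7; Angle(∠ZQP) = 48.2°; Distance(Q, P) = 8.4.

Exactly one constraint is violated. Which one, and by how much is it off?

Distance(Q, P) = 8.4 — off by 4.80.

W = (0.00, 0.00) ✓; WV at 142.0° ✓; |WV| = 20.50 ✓; ∠WVA = 113.2° ✓; |VA| = 26.70 ✓; ∠VAZ = 148.1° ✓; |AZ| = 16.70 ✓; ∠AZQ = 126.6° ✓; |ZQ| = 17.70 ✓; ∠ZQP = 48.20° ✓; |QP| = 3.600 ✗.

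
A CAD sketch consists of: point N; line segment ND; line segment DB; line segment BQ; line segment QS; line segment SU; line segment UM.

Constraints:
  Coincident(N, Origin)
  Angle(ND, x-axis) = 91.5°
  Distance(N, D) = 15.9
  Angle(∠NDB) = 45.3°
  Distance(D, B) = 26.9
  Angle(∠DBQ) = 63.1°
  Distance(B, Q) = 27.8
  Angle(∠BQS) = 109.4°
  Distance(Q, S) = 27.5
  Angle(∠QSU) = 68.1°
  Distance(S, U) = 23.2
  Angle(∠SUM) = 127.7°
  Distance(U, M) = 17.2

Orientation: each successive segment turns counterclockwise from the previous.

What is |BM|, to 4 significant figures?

11.53

∠QSU = 68.1° gives SU at 165.6° from the x-axis; with |SU| = 23.2, U = (1.374, 16.33). ∠SUM = 127.7° gives UM at -142.1° from the x-axis; with |UM| = 17.2, M = (-12.20, 5.765). Then |BM| = |M − B| = 11.53.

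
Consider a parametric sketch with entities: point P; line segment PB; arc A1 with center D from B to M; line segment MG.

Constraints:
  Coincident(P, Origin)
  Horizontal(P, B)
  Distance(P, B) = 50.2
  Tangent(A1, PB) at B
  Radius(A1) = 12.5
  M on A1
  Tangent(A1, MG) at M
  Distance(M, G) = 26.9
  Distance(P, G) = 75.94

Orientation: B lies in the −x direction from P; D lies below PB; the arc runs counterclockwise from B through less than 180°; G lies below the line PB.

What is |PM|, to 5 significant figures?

63.551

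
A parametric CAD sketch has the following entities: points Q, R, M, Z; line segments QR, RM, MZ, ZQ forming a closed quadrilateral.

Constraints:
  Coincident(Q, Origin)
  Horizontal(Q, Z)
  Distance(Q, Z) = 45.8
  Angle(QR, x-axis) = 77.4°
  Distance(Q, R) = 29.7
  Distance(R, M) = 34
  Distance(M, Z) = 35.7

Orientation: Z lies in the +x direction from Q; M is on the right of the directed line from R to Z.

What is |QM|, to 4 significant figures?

11.47

Checks: |RM| = 34.00 ✓; |MZ| = 35.70 ✓.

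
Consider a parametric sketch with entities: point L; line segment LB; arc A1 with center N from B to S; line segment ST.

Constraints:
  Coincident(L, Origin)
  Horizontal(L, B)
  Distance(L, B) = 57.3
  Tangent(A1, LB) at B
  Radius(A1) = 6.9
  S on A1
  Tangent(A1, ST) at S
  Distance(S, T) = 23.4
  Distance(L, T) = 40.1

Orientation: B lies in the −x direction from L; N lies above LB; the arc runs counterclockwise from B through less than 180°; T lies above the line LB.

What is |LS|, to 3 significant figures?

52.5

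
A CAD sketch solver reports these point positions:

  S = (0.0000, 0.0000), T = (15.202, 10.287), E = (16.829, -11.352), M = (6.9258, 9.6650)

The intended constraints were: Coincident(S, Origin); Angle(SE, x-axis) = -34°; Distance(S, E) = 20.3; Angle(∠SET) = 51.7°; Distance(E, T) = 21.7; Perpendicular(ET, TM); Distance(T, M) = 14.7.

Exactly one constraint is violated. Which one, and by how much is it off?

Distance(T, M) = 14.7 — off by 6.40.

S = (0.00, 0.00) ✓; SE at -34.00° ✓; |SE| = 20.30 ✓; ∠SET = 51.70° ✓; |ET| = 21.70 ✓; ∠(ET, TM) = 90.00° ✓; |TM| = 8.300 ✗.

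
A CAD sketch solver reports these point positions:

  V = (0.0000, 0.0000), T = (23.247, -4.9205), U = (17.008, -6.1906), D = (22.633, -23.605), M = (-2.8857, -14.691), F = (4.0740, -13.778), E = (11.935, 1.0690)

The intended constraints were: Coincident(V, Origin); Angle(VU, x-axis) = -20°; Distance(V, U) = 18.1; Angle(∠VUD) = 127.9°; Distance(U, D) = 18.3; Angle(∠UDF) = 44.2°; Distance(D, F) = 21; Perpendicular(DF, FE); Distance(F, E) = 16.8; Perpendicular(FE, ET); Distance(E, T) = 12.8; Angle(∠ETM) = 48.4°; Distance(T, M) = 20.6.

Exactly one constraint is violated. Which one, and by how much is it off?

Distance(T, M) = 20.6 — off by 7.30.

V = (0.00, 0.00) ✓; VU at -20.00° ✓; |VU| = 18.10 ✓; ∠VUD = 127.9° ✓; |UD| = 18.30 ✓; ∠UDF = 44.20° ✓; |DF| = 21.00 ✓; ∠(DF, FE) = 90.00° ✓; |FE| = 16.80 ✓; ∠(FE, ET) = 90.00° ✓; |ET| = 12.80 ✓; ∠ETM = 48.40° ✓; |TM| = 27.90 ✗.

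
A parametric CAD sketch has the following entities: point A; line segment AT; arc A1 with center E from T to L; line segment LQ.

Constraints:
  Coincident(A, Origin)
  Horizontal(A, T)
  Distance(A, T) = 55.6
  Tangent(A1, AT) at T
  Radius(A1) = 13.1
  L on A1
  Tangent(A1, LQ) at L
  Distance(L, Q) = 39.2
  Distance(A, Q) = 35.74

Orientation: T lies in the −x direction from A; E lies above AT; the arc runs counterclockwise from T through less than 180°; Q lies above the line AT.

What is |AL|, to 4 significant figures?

46.68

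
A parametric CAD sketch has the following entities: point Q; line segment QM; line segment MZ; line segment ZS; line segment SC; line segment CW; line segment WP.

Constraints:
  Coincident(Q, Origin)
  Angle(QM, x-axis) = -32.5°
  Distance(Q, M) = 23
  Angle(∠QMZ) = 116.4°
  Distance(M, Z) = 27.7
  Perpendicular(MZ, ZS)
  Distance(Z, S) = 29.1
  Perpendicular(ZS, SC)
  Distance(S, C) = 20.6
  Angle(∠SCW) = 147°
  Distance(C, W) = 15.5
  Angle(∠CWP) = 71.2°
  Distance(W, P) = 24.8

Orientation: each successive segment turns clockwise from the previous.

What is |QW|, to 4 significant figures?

4.328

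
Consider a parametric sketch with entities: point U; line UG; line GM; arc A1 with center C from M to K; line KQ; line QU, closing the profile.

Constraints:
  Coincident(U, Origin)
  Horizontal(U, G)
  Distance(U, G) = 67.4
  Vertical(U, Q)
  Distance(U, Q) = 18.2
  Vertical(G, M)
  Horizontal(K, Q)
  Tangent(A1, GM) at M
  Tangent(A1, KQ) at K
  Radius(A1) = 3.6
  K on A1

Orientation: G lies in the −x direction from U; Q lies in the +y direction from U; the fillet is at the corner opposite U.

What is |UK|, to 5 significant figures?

66.345

U is at the origin; UG is horizontal with |UG| = 67.4 and G on the −x side, so G = (-67.400, 0.0000). UQ is vertical with |UQ| = 18.2 and Q on the +y side, so Q = (0.0000, 18.200). The virtual corner opposite U is at (-67.400, 18.200). The tangent condition forces CM to be normal to GM and the tangent condition forces CK to be normal to KQ, with radius 3.6, so the center C sits 3.6 in from both sides at C = (-63.800, 14.600). That places the tangent points at M = (-67.400, 14.600) on GM and K = (-63.800, 18.200) on KQ. Then |UK| = |K − U| = 66.345.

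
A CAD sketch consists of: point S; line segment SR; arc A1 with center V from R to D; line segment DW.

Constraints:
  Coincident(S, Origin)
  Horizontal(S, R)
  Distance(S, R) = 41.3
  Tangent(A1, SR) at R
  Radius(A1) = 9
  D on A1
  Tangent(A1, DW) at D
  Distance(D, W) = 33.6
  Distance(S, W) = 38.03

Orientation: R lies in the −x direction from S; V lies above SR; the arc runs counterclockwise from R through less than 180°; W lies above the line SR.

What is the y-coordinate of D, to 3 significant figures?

4.62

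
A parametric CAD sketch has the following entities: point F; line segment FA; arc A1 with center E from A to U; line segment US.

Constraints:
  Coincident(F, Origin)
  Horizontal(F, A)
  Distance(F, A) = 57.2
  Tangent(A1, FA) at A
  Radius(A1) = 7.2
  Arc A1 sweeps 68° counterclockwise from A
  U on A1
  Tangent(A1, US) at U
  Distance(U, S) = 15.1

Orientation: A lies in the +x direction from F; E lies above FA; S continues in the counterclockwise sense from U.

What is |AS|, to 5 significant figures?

22.236

On A1, A sits at bearing -90° from E; a 68° counterclockwise sweep puts U at bearing -22°, so U = E + 7.2·(cos -22°, sin -22°) = (63.876, 4.5028). Tangency of A1 to US means the radius EU is perpendicular to US, so US runs along (−sin -22°, cos -22°); with |US| = 15.1, S = (69.532, 18.503). Then |AS| = |S − A| = 22.236.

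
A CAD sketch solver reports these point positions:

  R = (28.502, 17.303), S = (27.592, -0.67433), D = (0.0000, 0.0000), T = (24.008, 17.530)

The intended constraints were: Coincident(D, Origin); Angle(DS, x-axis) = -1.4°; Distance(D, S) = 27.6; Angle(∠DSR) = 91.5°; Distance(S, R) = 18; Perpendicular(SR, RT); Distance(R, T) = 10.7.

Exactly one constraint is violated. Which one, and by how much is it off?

Distance(R, T) = 10.7 — off by 6.20.

D = (0.00, 0.00) ✓; DS at -1.400° ✓; |DS| = 27.60 ✓; ∠DSR = 91.50° ✓; |SR| = 18.00 ✓; ∠(SR, RT) = 90.01° ✓; |RT| = 4.500 ✗.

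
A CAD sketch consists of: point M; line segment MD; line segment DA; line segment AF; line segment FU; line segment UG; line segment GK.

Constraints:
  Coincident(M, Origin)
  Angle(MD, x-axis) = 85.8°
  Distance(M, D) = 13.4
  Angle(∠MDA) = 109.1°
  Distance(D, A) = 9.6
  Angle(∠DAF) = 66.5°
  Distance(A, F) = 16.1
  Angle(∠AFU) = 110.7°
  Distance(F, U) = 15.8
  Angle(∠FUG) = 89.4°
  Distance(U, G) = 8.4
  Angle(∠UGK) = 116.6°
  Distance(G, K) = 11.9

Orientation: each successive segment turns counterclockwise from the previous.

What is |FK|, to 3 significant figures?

14.5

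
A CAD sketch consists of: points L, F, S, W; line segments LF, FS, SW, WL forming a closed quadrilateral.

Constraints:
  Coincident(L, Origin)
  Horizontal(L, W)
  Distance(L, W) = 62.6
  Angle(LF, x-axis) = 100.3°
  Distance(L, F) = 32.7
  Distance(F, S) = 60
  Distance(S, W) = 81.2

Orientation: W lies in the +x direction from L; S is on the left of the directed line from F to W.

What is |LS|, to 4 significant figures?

83.86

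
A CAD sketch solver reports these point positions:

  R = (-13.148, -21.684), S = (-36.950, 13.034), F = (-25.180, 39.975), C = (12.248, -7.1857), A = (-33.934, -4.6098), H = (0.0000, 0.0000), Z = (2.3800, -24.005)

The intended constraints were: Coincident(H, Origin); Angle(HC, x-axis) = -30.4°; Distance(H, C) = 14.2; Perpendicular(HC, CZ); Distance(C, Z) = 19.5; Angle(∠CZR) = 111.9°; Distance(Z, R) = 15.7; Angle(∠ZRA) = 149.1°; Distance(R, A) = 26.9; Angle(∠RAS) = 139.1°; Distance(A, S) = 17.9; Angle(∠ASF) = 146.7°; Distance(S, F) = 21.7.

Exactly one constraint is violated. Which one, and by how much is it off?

Distance(S, F) = 21.7 — off by 7.70.

H = (0.00, 0.00) ✓; HC at -30.40° ✓; |HC| = 14.20 ✓; ∠(HC, CZ) = 90.00° ✓; |CZ| = 19.50 ✓; ∠CZR = 111.9° ✓; |ZR| = 15.70 ✓; ∠ZRA = 149.1° ✓; |RA| = 26.90 ✓; ∠RAS = 139.1° ✓; |AS| = 17.90 ✓; ∠ASF = 146.7° ✓; |SF| = 29.40 ✗.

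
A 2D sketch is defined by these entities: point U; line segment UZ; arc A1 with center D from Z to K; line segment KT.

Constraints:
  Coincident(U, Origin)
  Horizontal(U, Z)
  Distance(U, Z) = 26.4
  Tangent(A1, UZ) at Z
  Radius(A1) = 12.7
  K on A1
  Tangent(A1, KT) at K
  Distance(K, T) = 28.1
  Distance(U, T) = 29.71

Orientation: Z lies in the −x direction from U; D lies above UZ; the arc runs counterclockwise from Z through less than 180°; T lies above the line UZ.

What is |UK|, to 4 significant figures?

16.74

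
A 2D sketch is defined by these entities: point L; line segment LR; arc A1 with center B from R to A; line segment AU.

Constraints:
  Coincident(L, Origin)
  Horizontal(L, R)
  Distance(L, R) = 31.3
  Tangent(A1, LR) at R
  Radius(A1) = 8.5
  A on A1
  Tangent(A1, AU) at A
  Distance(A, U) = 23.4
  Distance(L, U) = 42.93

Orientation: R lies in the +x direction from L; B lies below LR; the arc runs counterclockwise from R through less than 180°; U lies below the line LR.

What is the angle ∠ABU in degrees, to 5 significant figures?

70.037°

Checks: ∠(BR, RL) = 90.00° ✓; |BR| = 8.500 ✓; |BA| = 8.500 ✓; ∠(BA, AU) = 90.00° ✓; |AU| = 23.40 ✓; |LU| = 42.93 ✓.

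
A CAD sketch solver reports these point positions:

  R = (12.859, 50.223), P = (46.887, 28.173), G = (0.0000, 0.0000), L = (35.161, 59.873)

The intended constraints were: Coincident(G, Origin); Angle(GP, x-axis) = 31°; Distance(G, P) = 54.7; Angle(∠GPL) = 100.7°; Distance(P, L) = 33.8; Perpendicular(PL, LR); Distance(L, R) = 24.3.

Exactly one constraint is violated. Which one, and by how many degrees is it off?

Perpendicular(PL, LR) — off by 3.10°.

G = (0.00, 0.00) ✓; GP at 31.00° ✓; |GP| = 54.70 ✓; ∠GPL = 100.7° ✓; |PL| = 33.80 ✓; ∠(PL, LR) = 93.10° ✗; |LR| = 24.30 ✓.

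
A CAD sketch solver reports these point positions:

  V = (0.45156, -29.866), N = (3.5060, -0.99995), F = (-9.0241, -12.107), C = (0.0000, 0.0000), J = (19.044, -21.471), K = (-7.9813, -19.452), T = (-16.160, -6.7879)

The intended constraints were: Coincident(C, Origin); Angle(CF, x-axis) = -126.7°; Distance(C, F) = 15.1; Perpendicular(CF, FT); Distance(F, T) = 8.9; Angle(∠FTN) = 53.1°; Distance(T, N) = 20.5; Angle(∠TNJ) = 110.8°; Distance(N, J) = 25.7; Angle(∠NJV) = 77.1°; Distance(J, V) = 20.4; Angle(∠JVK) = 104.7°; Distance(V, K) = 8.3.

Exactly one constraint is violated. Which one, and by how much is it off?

Distance(V, K) = 8.3 — off by 5.10.

C = (0.00, 0.00) ✓; CF at -126.7° ✓; |CF| = 15.10 ✓; ∠(CF, FT) = 90.00° ✓; |FT| = 8.900 ✓; ∠FTN = 53.10° ✓; |TN| = 20.50 ✓; ∠TNJ = 110.8° ✓; |NJ| = 25.70 ✓; ∠NJV = 77.10° ✓; |JV| = 20.40 ✓; ∠JVK = 104.7° ✓; |VK| = 13.40 ✗.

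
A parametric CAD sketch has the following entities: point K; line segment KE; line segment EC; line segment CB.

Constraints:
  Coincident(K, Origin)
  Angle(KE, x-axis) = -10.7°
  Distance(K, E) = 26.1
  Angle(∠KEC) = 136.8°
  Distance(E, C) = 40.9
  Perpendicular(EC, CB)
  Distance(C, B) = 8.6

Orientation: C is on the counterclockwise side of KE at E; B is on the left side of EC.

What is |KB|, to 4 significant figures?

60.64

K is at the origin; KE runs at -10.7° with length 26.1, so E = 26.1·(cos -10.7°, sin -10.7°) = (25.65, -4.846). ∠KEC = 136.8°, so EC runs at -10.7° + (180° − 136.8°) = 32.50° from the x-axis; with |EC| = 40.9, C = E + 40.9·(cos 32.50°, sin 32.50°) = (60.14, 17.13). EC ⟂ CB; with |CB| = 8.6 on the left of EC, B = C + 8.6·(-0.5373, 0.8434) = (55.52, 24.38). Then |KB| = |B − K| = 60.64.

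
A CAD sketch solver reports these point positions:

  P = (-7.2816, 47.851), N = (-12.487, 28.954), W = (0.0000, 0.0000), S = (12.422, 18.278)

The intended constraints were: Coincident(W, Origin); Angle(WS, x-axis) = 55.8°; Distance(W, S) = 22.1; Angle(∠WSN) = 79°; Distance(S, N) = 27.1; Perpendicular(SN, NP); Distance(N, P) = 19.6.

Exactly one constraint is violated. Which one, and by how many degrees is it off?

Perpendicular(SN, NP) — off by 7.80°.

W = (0.00, 0.00) ✓; WS at 55.80° ✓; |WS| = 22.10 ✓; ∠WSN = 79.00° ✓; |SN| = 27.10 ✓; ∠(SN, NP) = 82.20° ✗; |NP| = 19.60 ✓.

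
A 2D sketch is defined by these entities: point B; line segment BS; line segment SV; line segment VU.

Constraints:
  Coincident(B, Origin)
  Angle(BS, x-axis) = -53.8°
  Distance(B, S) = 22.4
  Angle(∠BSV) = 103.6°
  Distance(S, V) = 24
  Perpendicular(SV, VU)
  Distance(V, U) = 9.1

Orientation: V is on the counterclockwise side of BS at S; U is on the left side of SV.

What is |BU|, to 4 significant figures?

31.89

B is at the origin; BS runs at -53.8° with length 22.4, so S = 22.4·(cos -53.8°, sin -53.8°) = (13.23, -18.08). ∠BSV = 103.6°, so SV runs at -53.8° + (180° − 103.6°) = 22.60° from the x-axis; with |SV| = 24.0, V = S + 24.0·(cos 22.60°, sin 22.60°) = (35.39, -8.853). The perpendicularity gives VU at right angles to SV; with |VU| = 9.1 on the left of SV, U = V + 9.1·(-0.3843, 0.9232) = (31.89, -0.4516). Then |BU| = |U − B| = 31.89.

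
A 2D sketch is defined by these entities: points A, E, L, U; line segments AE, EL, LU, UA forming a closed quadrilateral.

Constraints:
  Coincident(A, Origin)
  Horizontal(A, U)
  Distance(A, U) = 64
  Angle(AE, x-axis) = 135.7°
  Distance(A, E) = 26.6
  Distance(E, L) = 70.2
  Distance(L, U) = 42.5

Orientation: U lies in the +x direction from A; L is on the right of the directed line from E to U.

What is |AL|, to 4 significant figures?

43.62

Checks: |EL| = 70.20 ✓; |LU| = 42.50 ✓.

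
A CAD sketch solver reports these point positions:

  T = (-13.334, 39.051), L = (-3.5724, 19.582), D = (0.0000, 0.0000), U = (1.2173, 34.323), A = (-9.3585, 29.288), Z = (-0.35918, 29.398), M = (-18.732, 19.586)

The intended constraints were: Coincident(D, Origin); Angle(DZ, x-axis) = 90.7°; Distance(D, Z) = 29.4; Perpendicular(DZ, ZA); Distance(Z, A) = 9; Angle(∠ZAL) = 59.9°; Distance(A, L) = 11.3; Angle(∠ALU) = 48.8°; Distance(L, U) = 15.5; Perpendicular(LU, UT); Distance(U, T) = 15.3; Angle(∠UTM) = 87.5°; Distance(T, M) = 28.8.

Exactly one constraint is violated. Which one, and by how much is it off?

Distance(T, M) = 28.8 — off by 8.60.

D = (0.00, 0.00) ✓; DZ at 90.70° ✓; |DZ| = 29.40 ✓; ∠(DZ, ZA) = 90.00° ✓; |ZA| = 9.000 ✓; ∠ZAL = 59.90° ✓; |AL| = 11.30 ✓; ∠ALU = 48.80° ✓; |LU| = 15.50 ✓; ∠(LU, UT) = 90.00° ✓; |UT| = 15.30 ✓; ∠UTM = 87.50° ✓; |TM| = 20.20 ✗.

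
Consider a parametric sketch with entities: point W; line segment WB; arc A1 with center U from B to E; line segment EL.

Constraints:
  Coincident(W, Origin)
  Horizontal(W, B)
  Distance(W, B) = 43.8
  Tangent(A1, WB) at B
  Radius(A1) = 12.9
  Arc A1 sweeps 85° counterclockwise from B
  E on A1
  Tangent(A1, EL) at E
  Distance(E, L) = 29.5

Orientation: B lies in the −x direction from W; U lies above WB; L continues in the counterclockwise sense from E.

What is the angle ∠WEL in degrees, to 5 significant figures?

105.83°

W is at the origin; WB is horizontal with |WB| = 43.8 and B on the −x side, so B = (-43.800, 0.0000). Tangency of A1 to WB means the radius UB is perpendicular to WB, so U = B + (0, 12.9) = (-43.800, 12.900). On A1, B sits at bearing -90° from U; an 85° counterclockwise sweep puts E at bearing -5°, so E = U + 12.9·(cos -5°, sin -5°) = (-30.949, 11.776). Since A1 is tangent to EL there, UE ⟂ EL, so EL runs along (−sin -5°, cos -5°); with |EL| = 29.5, L = (-28.378, 41.163). Then cos ∠WEL = EW·EL / (|EW||EL|), giving 105.83°.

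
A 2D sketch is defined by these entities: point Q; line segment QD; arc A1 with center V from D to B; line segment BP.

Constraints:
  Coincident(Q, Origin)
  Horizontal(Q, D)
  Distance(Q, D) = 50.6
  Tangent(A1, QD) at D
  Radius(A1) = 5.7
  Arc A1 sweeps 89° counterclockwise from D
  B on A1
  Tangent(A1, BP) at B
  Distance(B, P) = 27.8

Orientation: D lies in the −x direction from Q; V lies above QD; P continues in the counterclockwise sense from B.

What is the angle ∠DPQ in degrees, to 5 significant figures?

63.552°

Q is at the origin; Q and D share the same y with |QD| = 50.6 and D on the −x side, so D = (-50.600, 0.0000). The tangent condition forces VD to be normal to QD, so V = D + (0, 5.7) = (-50.600, 5.7000). On A1, D sits at bearing -90° from V; an 89° counterclockwise sweep puts B at bearing -1°, so B = V + 5.7·(cos -1°, sin -1°) = (-44.901, 5.6005). The tangent condition forces VB to be normal to BP, so BP runs along (−sin -1°, cos -1°); with |BP| = 27.8, P = (-44.416, 33.396). Then cos ∠DPQ = PD·PQ / (|PD||PQ|), giving 63.552°.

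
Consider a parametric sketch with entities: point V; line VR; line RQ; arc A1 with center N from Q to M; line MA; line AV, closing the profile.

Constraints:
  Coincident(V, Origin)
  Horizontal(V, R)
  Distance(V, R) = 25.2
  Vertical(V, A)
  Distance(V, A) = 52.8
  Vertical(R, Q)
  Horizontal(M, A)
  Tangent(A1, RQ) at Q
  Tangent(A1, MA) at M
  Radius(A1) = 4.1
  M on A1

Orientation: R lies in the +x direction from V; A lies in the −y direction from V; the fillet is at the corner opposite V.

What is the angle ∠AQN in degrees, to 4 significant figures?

9.241°

The virtual corner opposite V is at (25.20, -52.80). Tangency of A1 to RQ means the radius NQ is perpendicular to RQ and the tangent condition forces NM to be normal to MA, with radius 4.1, so the center N sits 4.1 in from both sides at N = (21.10, -48.70). That places the tangent points at Q = (25.20, -48.70) on RQ and M = (21.10, -52.80) on MA. Then cos ∠AQN = QA·QN / (|QA||QN|), giving 9.241°.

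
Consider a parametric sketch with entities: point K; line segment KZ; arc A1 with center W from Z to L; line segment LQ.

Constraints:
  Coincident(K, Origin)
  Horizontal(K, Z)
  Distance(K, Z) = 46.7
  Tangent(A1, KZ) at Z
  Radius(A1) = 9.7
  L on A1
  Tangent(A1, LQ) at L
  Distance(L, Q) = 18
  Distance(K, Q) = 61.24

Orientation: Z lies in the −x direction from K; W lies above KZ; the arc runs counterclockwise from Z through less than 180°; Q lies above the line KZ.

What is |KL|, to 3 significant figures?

43.8

K is at the origin; KZ is horizontal with |KZ| = 46.7 and Z on the −x side, so Z = (-46.7, 0.00). The tangent condition forces WZ to be normal to KZ, so W = Z + (0, 9.7) = (-46.7, 9.70). Since WL ⟂ LQ (tangency), |WQ| = √(9.7² + 18.0²) = 20.4 regardless of where L sits on A1. So Q lies on both circle(K, 61.24) and circle(W, 20.4); the above-KZ intersection is Q = (-54.1, 28.8). L is the foot of the tangent from Q: L = (-40.4, 17.1).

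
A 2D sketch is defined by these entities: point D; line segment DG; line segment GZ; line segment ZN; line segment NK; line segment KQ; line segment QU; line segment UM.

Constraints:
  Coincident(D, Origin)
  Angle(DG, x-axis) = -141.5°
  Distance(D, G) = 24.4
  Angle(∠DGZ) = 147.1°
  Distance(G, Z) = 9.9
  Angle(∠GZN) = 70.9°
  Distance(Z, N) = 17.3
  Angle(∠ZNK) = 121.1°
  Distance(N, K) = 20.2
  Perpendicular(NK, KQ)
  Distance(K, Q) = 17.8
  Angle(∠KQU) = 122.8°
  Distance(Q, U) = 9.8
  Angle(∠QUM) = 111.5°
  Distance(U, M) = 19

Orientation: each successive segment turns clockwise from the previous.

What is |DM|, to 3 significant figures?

27.3

D is at the origin; DG runs at -141.5° with length 24.4, so G = (-19.1, -15.2). ∠DGZ = 147.1° gives GZ at -174° from the x-axis; with |GZ| = 9.9, Z = (-28.9, -16.2). ∠GZN = 70.9° gives ZN at 76.5° from the x-axis; with |ZN| = 17.3, N = (-24.9, 0.667). ∠ZNK = 121.1° gives NK at 17.6° from the x-axis; with |NK| = 20.2, K = (-5.66, 6.77). NK is perpendicular to KQ, so KQ runs at -72.4°; with |KQ| = 17.8, Q = (-0.273, -10.2). ∠KQU = 122.8° gives QU at -130° from the x-axis; with |QU| = 9.8, U = (-6.52, -17.7). ∠QUM = 111.5° gives UM at 162° from the x-axis; with |UM| = 19.0, M = (-24.6, -11.8). Then |DM| = |M − D| = 27.3.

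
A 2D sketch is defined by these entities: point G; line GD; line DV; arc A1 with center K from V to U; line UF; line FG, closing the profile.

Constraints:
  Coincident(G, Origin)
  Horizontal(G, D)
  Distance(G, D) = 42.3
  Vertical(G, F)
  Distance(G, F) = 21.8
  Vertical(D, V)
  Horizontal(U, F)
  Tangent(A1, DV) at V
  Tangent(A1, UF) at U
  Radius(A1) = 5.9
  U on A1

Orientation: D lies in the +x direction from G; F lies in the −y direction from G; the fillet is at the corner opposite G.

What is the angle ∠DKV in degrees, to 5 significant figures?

69.642°

G is at the origin; GD is horizontal with |GD| = 42.3 and D on the +x side, so D = (42.300, 0.0000). GF is vertical with |GF| = 21.8 and F on the −y side, so F = (0.0000, -21.800). The virtual corner opposite G is at (42.300, -21.800). A1 meets DV tangentially, so KV is at right angles to DV and the tangent condition forces KU to be normal to UF, with radius 5.9, so the center K sits 5.9 in from both sides at K = (36.400, -15.900). That places the tangent points at V = (42.300, -15.900) on DV and U = (36.400, -21.800) on UF. Then cos ∠DKV = KD·KV / (|KD||KV|), giving 69.642°.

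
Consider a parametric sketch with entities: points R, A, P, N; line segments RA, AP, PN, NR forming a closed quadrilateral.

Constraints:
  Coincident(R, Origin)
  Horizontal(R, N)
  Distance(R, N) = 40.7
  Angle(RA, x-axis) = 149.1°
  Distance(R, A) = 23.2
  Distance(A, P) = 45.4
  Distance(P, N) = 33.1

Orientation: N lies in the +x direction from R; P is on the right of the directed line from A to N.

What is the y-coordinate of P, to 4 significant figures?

-18.84

Checks: |AP| = 45.40 ✓; |PN| = 33.10 ✓.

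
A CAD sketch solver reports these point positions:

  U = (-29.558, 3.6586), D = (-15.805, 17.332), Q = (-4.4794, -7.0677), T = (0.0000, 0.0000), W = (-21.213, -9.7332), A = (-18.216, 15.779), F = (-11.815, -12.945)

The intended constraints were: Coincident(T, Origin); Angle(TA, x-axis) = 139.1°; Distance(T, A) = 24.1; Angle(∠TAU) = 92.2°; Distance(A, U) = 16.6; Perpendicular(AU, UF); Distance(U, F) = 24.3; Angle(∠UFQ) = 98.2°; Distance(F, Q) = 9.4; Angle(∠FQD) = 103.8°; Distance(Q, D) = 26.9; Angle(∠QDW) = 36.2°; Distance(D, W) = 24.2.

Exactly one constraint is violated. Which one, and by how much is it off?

Distance(D, W) = 24.2 — off by 3.40.

T = (0.00, 0.00) ✓; TA at 139.1° ✓; |TA| = 24.10 ✓; ∠TAU = 92.20° ✓; |AU| = 16.60 ✓; ∠(AU, UF) = 90.00° ✓; |UF| = 24.30 ✓; ∠UFQ = 98.20° ✓; |FQ| = 9.400 ✓; ∠FQD = 103.8° ✓; |QD| = 26.90 ✓; ∠QDW = 36.20° ✓; |DW| = 27.60 ✗.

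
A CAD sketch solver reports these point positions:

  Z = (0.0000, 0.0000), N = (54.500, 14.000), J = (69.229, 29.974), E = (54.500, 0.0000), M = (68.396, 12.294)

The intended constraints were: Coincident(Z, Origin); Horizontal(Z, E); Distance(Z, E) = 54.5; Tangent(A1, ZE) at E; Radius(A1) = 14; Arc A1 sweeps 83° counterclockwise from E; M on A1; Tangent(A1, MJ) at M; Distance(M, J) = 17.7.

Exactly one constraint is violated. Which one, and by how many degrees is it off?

Tangent(A1, MJ) at M — off by 4.30°.

Z = (0.00, 0.00) ✓; Z.y = 0.00, E.y = 0.00 ✓; |ZE| = 54.50 ✓; ∠(NE, EZ) = 90.00° ✓; |NE| = 14.00 ✓; bearing(N→M) − bearing(N→E) = 83.00° ✓; |NM| = 14.00 ✓; ∠(NM, MJ) = 85.70° ✗; |MJ| = 17.70 ✓.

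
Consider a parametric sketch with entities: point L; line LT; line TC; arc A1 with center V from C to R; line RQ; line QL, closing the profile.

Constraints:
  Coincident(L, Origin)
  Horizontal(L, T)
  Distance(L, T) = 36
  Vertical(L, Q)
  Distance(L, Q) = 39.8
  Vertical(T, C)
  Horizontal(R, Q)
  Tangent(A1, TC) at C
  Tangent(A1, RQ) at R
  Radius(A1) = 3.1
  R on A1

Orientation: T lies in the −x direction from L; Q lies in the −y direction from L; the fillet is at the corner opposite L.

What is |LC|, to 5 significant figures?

51.409

The virtual corner opposite L is at (-36.000, -39.800). Tangency of A1 to TC means the radius VC is perpendicular to TC and A1 meets RQ tangentially, so VR is at right angles to RQ, with radius 3.1, so the center V sits 3.1 in from both sides at V = (-32.900, -36.700). That places the tangent points at C = (-36.000, -36.700) on TC and R = (-32.900, -39.800) on RQ. Then |LC| = |C − L| = 51.409.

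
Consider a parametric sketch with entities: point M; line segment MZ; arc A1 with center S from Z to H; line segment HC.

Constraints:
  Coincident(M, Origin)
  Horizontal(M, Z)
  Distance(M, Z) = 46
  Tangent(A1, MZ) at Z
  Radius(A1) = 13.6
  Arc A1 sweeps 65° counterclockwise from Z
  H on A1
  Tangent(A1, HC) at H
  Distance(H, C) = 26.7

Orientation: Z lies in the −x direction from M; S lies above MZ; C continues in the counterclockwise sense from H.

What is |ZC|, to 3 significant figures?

39.8

On A1, Z sits at bearing -90° from S; a 65° counterclockwise sweep puts H at bearing -25°, so H = S + 13.6·(cos -25°, sin -25°) = (-33.7, 7.85). A1 meets HC tangentially, so SH is at right angles to HC, so HC runs along (−sin -25°, cos -25°); with |HC| = 26.7, C = (-22.4, 32.1). Then |ZC| = |C − Z| = 39.8.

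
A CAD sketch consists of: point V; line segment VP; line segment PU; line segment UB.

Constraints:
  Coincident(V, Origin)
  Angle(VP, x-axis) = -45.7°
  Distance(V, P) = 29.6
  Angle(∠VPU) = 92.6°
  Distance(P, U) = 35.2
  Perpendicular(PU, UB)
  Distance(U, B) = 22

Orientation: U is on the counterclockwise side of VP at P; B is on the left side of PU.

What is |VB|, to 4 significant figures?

37.32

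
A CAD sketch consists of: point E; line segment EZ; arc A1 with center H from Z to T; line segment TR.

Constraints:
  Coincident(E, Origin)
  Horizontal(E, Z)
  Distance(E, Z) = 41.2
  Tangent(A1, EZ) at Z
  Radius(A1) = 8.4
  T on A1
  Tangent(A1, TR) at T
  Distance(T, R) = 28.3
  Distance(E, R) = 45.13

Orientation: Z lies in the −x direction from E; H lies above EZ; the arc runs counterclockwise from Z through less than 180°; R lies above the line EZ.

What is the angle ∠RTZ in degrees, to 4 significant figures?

139.5°

Checks: ∠(HZ, ZE) = 90.00° ✓; |HZ| = 8.400 ✓; |HT| = 8.400 ✓; ∠(HT, TR) = 90.00° ✓; |TR| = 28.30 ✓; |ER| = 45.13 ✓.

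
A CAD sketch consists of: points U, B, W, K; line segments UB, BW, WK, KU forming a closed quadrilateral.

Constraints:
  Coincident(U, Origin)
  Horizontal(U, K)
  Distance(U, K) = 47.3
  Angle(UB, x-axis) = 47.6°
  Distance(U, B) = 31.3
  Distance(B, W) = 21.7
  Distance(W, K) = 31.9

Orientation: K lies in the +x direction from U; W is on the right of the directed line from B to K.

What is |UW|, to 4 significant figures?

15.62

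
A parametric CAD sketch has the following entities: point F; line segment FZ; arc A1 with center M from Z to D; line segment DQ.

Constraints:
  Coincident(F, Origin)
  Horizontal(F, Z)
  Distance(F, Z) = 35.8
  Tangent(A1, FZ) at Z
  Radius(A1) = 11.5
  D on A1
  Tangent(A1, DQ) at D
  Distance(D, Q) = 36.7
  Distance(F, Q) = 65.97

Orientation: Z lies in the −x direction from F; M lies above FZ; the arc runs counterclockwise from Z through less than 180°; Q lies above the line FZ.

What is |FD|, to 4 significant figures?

31.05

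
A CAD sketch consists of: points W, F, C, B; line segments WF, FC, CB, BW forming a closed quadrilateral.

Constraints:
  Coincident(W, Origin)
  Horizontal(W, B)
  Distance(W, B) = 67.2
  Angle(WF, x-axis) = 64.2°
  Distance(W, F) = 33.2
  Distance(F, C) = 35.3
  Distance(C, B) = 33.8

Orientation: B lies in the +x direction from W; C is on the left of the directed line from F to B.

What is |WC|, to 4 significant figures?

57.54

W is at the origin; WB is horizontal with |WB| = 67.2 and B in +x, so B = (67.2, 0). WF runs at 64.2° with |WF| = 33.2, so F = (14.45, 29.89). C is determined by |FC| = 35.3 and |CB| = 33.8 together: it lies at the intersection of circle(F, 35.3) and circle(B, 33.8). With |FB| = 60.63, the foot of the radical line on FB is 31.17 from F and the perpendicular offset is √(35.3² − 31.17²) = 16.57. Taking the left-of-FB solution: C = (49.74, 28.94).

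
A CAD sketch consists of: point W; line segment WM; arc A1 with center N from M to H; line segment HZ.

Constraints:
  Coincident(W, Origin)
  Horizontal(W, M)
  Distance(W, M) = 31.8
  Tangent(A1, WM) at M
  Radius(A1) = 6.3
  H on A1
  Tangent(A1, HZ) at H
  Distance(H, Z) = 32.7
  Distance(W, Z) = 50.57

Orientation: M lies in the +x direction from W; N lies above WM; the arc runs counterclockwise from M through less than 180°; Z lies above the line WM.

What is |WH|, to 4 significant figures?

38.72

Checks: W.y = 0.00, M.y = 0.00 ✓; |NH| = 6.300 ✓; ∠(NH, HZ) = 90.00° ✓; |HZ| = 32.70 ✓; |WZ| = 50.57 ✓.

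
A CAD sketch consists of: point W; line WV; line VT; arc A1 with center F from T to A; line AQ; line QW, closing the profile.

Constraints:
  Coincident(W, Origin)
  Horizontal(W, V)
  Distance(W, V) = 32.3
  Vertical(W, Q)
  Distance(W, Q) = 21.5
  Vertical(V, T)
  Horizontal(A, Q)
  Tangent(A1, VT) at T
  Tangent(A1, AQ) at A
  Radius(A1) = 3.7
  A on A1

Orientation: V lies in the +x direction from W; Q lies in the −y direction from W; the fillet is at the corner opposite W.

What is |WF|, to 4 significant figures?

33.69

W and Q share the same x with |WQ| = 21.5 and Q on the −y side, so Q = (0.000, -21.50). The virtual corner opposite W is at (32.30, -21.50). Tangency of A1 to VT means the radius FT is perpendicular to VT and since A1 is tangent to AQ there, FA ⟂ AQ, with radius 3.7, so the center F sits 3.7 in from both sides at F = (28.60, -17.80). Then |WF| = |F − W| = 33.69.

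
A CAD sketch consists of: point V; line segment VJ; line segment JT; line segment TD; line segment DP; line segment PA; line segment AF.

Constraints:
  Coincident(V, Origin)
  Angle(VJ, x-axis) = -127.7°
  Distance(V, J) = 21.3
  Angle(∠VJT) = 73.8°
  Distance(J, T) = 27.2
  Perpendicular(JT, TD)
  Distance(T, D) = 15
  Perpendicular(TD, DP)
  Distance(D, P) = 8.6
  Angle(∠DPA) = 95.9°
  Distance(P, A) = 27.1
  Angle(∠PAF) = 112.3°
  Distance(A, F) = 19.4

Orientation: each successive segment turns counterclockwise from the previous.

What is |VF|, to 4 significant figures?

49.56

V is at the origin; VJ runs at -127.7° with length 21.3, so J = (-13.03, -16.85). ∠VJT = 73.8° gives JT at -21.50° from the x-axis; with |JT| = 27.2, T = (12.28, -26.82). The perpendicularity gives TD at right angles to JT, so TD runs at 68.50°; with |TD| = 15.0, D = (17.78, -12.87). The perpendicularity gives DP at right angles to TD, so DP runs at 158.5°; with |DP| = 8.6, P = (9.778, -9.714). ∠DPA = 95.9° gives PA at -117.4° from the x-axis; with |PA| = 27.1, A = (-2.694, -33.77). ∠PAF = 112.3° gives AF at -49.70° from the x-axis; with |AF| = 19.4, F = (9.854, -48.57). Then |VF| = |F − V| = 49.56.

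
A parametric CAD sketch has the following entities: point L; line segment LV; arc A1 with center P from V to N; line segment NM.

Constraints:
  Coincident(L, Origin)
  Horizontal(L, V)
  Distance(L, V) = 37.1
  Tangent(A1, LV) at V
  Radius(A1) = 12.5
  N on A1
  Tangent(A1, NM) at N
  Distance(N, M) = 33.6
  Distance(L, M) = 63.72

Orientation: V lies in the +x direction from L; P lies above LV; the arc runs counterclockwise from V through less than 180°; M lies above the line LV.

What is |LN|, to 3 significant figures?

51.6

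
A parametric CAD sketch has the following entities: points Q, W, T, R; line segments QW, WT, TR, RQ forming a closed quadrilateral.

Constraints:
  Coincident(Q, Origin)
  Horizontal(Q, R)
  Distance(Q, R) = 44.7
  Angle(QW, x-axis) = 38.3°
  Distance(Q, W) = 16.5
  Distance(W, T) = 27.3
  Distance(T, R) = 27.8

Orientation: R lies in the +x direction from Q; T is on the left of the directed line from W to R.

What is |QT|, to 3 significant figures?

43.8

Checks: |WT| = 27.30 ✓; |TR| = 27.80 ✓.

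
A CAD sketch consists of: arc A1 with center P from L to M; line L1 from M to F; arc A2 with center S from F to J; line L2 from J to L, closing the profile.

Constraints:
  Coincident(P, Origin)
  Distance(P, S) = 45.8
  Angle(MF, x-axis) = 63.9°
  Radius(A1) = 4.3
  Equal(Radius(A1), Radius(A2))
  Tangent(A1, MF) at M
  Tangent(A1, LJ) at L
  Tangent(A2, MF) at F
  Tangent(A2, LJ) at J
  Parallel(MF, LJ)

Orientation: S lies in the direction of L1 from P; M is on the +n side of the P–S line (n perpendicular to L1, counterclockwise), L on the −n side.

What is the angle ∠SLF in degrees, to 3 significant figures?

5.27°

The slot axis is L1's direction at 63.9°, so u = (cos 63.9°, sin 63.9°) = (0.440, 0.898) and n = (−sin 63.9°, cos 63.9°) = (-0.898, 0.440). P is at the origin and S lies 45.8 along u from P, so S = 45.8·u = (20.1, 41.1). Tangency of A1 to both parallel lines with radius 4.3 puts M and L at P ± 4.3·n: M = (-3.86, 1.89), L = (3.86, -1.89). Equal radii place F and J the same way about S: F = S + 4.3·n = (16.3, 43.0), J = S − 4.3·n = (24.0, 39.2). Then cos ∠SLF = LS·LF / (|LS||LF|), giving 5.27°.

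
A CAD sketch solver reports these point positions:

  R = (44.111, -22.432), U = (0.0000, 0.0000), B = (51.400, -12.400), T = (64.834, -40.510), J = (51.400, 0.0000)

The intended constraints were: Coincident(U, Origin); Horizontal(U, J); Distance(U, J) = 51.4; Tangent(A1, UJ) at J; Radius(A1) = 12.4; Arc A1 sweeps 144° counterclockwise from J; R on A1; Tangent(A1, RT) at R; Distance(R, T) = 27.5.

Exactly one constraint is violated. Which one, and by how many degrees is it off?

Tangent(A1, RT) at R — off by 5.10°.

U = (0.00, 0.00) ✓; U.y = 0.00, J.y = 0.00 ✓; |UJ| = 51.40 ✓; ∠(BJ, JU) = 90.00° ✓; |BJ| = 12.40 ✓; bearing(B→R) − bearing(B→J) = 144.0° ✓; |BR| = 12.40 ✓; ∠(BR, RT) = 95.10° ✗; |RT| = 27.50 ✓.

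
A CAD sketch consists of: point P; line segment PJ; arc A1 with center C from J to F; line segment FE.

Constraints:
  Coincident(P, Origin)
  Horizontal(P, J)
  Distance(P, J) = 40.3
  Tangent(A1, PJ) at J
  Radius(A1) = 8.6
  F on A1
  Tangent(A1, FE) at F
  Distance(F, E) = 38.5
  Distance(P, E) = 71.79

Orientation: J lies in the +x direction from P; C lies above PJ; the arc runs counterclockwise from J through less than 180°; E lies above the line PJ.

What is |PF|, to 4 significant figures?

49.23

P is at the origin; PJ is horizontal with |PJ| = 40.3 and J on the +x side, so J = (40.30, 0.000). Tangency of A1 to PJ means the radius CJ is perpendicular to PJ, so C = J + (0, 8.6) = (40.30, 8.600). Since CF ⟂ FE (tangency), |CE| = √(8.6² + 38.5²) = 39.45 regardless of where F sits on A1. So E lies on both circle(P, 71.79) and circle(C, 39.45); the above-PJ intersection is E = (56.16, 44.72). F is the foot of the tangent from E: F = (48.74, 6.942).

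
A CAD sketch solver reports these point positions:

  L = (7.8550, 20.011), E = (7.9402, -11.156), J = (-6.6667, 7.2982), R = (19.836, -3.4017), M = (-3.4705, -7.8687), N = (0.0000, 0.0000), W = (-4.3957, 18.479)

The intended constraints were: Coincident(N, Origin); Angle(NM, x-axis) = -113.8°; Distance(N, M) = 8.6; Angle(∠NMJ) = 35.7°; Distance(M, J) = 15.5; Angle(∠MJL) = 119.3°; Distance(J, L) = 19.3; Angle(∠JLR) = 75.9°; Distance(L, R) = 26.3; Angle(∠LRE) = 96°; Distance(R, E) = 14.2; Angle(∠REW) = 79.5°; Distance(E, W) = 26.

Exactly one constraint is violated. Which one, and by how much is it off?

Distance(E, W) = 26 — off by 6.10.

N = (0.00, 0.00) ✓; NM at -113.8° ✓; |NM| = 8.600 ✓; ∠NMJ = 35.70° ✓; |MJ| = 15.50 ✓; ∠MJL = 119.3° ✓; |JL| = 19.30 ✓; ∠JLR = 75.90° ✓; |LR| = 26.30 ✓; ∠LRE = 96.00° ✓; |RE| = 14.20 ✓; ∠REW = 79.50° ✓; |EW| = 32.10 ✗.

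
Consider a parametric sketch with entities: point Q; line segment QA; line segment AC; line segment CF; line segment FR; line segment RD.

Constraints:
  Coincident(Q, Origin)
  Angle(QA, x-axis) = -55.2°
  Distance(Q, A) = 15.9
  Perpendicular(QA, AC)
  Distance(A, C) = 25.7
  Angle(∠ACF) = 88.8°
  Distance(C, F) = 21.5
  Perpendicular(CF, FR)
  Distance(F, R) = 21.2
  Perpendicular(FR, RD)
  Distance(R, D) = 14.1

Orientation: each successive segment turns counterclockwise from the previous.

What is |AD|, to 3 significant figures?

8.20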